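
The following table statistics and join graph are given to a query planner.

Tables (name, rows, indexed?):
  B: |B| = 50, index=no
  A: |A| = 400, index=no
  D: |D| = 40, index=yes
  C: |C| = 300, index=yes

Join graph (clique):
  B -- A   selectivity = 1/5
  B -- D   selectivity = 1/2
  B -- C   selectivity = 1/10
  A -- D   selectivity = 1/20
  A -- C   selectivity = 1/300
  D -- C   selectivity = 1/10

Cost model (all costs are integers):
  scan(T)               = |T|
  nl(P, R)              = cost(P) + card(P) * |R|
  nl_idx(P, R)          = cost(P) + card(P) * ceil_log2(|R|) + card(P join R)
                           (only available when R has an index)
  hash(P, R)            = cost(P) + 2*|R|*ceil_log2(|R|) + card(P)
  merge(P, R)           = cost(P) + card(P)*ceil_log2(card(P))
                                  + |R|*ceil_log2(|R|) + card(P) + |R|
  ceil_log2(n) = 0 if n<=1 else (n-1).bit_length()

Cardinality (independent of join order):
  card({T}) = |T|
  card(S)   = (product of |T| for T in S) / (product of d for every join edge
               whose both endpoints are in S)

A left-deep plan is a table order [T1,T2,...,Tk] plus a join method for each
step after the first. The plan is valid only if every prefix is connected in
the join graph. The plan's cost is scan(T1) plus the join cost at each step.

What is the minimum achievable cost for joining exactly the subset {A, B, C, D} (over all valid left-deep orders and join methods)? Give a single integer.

Selinger DP over subsets of {A,B,C,D}:
  {B}: scan cost=50, card=50
  {A}: scan cost=400, card=400
  {D}: scan cost=40, card=40
  {C}: scan cost=300, card=300
  {AB}: card=4000; try (B,hash)→1400, (A,merge)→4400, (B,merge)→4750, (A,hash)→7300, (A,nl)→20050, (B,nl)→20400; best=1400 via (B,hash)
  {BD}: card=1000; try (D,hash)→580, (B,merge)→670, (D,merge)→680, (B,hash)→680, (D,nl_idx)→1350, (B,nl)→2040 …(+1); best=580 via (D,hash)
  {BC}: card=1500; try (B,hash)→1200, (C,nl_idx)→2000, (C,merge)→3400, (B,merge)→3650, (C,hash)→5500, (C,nl)→15050 …(+1); best=1200 via (B,hash)
  {AD}: card=800; try (D,hash)→1280, (D,nl_idx)→3600, (A,merge)→4320, (D,merge)→4680, (A,hash)→7280, (A,nl)→16040 …(+1); best=1280 via (D,hash)
  {AC}: card=400; try (C,nl_idx)→4400, (C,hash)→6200, (A,merge)→7300, (C,merge)→7400, (A,hash)→7800, (A,nl)→120300 …(+1); best=4400 via (C,nl_idx)
  {CD}: card=1200; try (D,hash)→1080, (C,nl_idx)→1600, (D,nl_idx)→3300, (C,merge)→3320, (D,merge)→3580, (C,hash)→5480 …(+2); best=1080 via (D,hash)
  {ABD}: card=4000; try (B,hash)→2680, (D,hash)→5880, (A,hash)→8780, (B,merge)→10430, (A,merge)→15580, (D,nl_idx)→29400 …(+4); best=2680 via (B,hash)
  {ABC}: card=400; try (B,hash)→5400, (B,merge)→8750, (A,hash)→9900, (C,hash)→10800, (A,merge)→23200, (B,nl)→24400 …(+4); best=5400 via (B,hash)
  {BCD}: card=3000; try (B,hash)→2880, (D,hash)→3180, (C,hash)→6980, (C,nl_idx)→12580, (D,nl_idx)→13200, (C,merge)→14580 …(+5); best=2880 via (B,hash)
  {ACD}: card=80; try (D,hash)→5280, (D,nl_idx)→6880, (C,hash)→7480, (C,nl_idx)→8560, (D,merge)→8680, (A,hash)→9480 …(+5); best=5280 via (D,hash)
  {ABCD}: card=40; try (B,hash)→5960, (B,merge)→6270, (D,hash)→6280, (D,nl_idx)→7840, (B,nl)→9280, (D,merge)→9680 …(+8); best=5960 via (B,hash)

5960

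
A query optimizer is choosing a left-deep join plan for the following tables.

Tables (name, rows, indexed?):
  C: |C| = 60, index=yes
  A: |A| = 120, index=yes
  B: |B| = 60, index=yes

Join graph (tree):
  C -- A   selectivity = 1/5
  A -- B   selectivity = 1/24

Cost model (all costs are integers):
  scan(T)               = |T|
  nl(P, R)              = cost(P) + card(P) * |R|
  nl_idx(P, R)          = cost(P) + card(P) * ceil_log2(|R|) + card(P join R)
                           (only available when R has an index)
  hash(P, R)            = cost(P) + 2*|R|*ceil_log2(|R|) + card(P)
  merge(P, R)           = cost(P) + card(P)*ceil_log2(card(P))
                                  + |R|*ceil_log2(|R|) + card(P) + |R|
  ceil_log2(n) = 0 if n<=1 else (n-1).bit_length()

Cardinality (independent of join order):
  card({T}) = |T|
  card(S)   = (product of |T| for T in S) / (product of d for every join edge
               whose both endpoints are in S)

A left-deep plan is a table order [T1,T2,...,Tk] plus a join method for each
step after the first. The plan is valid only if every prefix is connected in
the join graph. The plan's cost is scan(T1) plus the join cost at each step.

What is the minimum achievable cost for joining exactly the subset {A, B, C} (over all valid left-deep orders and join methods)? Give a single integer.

Selinger DP over subsets of {A,B,C}:
  {C}: scan cost=60, card=60
  {A}: scan cost=120, card=120
  {B}: scan cost=60, card=60
  {AC}: card=1440; try (C,hash)→960, (A,merge)→1440, (C,merge)→1500, (A,hash)→1800, (A,nl_idx)→1920, (C,nl_idx)→2280 …(+2); best=960 via (C,hash)
  {AB}: card=300; try (A,nl_idx)→780, (B,hash)→960, (B,nl_idx)→1140, (A,merge)→1440, (B,merge)→1500, (A,hash)→1800 …(+2); best=780 via (A,nl_idx)
  {ABC}: card=3600; try (C,hash)→1800, (B,hash)→3120, (C,merge)→4200, (C,nl_idx)→6180, (B,nl_idx)→13200, (B,merge)→18660 …(+2); best=1800 via (C,hash)

1800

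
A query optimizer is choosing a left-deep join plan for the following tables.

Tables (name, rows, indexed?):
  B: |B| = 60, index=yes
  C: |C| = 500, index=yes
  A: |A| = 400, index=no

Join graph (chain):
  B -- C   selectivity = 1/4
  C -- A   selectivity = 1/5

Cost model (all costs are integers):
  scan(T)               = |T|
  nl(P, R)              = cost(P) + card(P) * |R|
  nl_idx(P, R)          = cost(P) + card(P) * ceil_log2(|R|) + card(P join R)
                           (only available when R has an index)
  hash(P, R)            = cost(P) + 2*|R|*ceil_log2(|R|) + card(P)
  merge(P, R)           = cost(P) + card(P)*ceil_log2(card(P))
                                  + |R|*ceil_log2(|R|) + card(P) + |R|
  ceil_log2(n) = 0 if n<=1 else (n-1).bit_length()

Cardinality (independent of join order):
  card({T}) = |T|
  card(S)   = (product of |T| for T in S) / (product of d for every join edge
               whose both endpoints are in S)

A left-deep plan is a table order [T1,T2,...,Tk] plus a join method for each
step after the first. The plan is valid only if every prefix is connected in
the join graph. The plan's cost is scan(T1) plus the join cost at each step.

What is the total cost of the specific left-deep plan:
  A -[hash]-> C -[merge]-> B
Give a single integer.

step 1: scan A: cost=400, card=400
step 2: join C via hash
    card(P join C) = 400*500/(5) = 40000
    cost = 400 + 2*500*9 + 400 = 9800
step 3: join B via merge
    card(P join B) = 40000*60/(4) = 600000
    cost = 9800 + 40000*16 + 60*6 + 40000 + 60 = 690220

690220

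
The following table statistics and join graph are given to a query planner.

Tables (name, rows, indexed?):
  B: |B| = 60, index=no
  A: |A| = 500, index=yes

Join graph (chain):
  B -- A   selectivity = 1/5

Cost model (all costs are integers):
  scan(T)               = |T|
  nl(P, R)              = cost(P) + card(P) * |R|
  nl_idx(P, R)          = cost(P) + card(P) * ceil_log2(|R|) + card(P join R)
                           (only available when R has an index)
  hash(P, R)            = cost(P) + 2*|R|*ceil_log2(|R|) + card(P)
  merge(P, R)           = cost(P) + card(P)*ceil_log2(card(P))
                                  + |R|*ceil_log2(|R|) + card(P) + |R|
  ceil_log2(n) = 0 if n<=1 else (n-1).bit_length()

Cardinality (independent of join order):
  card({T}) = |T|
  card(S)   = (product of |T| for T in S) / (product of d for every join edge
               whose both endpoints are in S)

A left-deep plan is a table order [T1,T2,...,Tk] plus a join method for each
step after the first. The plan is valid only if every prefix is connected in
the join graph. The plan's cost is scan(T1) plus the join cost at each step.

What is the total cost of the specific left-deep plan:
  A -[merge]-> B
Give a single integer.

5920

step 1: scan A: cost=500, card=500
step 2: join B via merge
    card(P join B) = 500*60/(5) = 6000
    cost = 500 + 500*9 + 60*6 + 500 + 60 = 5920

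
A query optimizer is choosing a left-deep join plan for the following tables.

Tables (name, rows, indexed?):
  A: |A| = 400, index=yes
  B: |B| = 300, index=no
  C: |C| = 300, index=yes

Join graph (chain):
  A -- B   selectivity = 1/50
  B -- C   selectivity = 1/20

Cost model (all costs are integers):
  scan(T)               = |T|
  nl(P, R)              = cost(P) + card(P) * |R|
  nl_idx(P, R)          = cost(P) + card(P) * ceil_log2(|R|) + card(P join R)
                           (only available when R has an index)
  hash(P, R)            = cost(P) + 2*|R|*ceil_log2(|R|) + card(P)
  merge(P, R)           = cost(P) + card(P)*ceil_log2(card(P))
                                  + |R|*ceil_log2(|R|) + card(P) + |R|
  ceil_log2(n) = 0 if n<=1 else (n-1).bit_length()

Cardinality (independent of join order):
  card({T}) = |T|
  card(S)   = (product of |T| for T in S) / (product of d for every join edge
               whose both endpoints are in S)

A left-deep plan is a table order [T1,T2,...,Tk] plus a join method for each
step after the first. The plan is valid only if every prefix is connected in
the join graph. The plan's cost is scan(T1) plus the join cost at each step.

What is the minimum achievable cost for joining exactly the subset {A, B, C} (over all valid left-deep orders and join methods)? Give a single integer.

13200

Selinger DP over subsets of {A,B,C}:
  {A}: scan cost=400, card=400
  {B}: scan cost=300, card=300
  {C}: scan cost=300, card=300
  {AB}: card=2400; try (A,nl_idx)→5400, (B,hash)→6200, (A,merge)→7300, (B,merge)→7400, (A,hash)→7800, (A,nl)→120300 …(+1); best=5400 via (A,nl_idx)
  {BC}: card=4500; try (C,hash)→6000, (B,hash)→6000, (C,merge)→6300, (B,merge)→6300, (C,nl_idx)→7500, (C,nl)→90300 …(+1); best=6000 via (C,hash)
  {ABC}: card=36000; try (C,hash)→13200, (A,hash)→17700, (C,merge)→39600, (C,nl_idx)→63000, (A,merge)→73000, (A,nl_idx)→82500 …(+2); best=13200 via (C,hash)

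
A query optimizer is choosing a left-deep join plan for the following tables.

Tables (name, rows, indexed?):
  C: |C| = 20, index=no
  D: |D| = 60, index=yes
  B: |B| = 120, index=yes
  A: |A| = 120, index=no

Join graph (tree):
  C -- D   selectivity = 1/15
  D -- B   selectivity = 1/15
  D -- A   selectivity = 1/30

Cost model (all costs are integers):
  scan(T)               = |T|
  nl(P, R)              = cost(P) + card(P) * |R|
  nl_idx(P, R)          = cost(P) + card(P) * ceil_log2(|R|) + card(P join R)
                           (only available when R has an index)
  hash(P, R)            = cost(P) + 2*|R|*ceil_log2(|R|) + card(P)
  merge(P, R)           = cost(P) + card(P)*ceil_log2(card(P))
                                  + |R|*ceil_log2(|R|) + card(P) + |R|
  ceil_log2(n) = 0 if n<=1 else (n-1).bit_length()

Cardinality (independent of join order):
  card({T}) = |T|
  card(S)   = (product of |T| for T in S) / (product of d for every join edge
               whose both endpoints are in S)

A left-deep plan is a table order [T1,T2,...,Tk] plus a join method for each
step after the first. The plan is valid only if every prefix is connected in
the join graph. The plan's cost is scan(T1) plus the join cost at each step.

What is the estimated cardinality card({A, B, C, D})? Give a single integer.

Tables in S: A(120), B(120), C(20), D(60)
Edges inside S: C-D(d=15), D-B(d=15), D-A(d=30)
numerator = 120 * 120 * 20 * 60 = 17280000
denominator = 15 * 15 * 30 = 6750
card(S) = 17280000 / 6750 = 2560

2560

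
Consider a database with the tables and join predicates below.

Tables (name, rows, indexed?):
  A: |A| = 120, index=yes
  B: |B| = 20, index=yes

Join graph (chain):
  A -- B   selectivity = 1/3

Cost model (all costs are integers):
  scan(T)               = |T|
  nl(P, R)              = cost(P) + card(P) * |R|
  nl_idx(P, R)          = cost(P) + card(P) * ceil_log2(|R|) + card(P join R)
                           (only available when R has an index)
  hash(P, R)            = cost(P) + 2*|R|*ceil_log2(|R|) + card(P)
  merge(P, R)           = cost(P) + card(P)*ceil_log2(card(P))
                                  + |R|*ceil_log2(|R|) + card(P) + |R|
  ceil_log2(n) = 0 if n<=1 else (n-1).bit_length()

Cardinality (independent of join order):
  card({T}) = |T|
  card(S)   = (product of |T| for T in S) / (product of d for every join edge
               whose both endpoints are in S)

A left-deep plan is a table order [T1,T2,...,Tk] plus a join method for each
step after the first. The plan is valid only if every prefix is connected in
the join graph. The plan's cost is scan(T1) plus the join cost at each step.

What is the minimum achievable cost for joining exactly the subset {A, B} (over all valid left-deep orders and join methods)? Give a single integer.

Selinger DP over subsets of {A,B}:
  {A}: scan cost=120, card=120
  {B}: scan cost=20, card=20
  {AB}: card=800; try (B,hash)→440, (A,nl_idx)→960, (A,merge)→1100, (B,merge)→1200, (B,nl_idx)→1520, (A,hash)→1720 …(+2); best=440 via (B,hash)

440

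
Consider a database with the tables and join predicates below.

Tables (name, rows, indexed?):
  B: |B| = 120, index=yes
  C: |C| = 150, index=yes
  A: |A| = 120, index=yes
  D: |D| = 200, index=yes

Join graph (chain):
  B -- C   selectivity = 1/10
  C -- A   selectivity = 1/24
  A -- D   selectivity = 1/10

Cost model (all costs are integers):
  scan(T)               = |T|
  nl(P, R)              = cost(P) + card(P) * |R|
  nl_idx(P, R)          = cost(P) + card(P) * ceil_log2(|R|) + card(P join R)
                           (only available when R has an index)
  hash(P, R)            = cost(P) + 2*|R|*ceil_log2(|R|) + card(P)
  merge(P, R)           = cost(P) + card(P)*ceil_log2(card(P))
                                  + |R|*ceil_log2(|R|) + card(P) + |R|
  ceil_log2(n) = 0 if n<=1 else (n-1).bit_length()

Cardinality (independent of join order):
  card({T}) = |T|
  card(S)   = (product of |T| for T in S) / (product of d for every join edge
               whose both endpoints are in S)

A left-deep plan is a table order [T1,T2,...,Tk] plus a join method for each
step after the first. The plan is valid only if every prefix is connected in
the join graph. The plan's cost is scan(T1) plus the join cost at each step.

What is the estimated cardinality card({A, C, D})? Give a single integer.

15000

Tables in S: A(120), C(150), D(200)
Edges inside S: C-A(d=24), A-D(d=10)
numerator = 120 * 150 * 200 = 3600000
denominator = 24 * 10 = 240
card(S) = 3600000 / 240 = 15000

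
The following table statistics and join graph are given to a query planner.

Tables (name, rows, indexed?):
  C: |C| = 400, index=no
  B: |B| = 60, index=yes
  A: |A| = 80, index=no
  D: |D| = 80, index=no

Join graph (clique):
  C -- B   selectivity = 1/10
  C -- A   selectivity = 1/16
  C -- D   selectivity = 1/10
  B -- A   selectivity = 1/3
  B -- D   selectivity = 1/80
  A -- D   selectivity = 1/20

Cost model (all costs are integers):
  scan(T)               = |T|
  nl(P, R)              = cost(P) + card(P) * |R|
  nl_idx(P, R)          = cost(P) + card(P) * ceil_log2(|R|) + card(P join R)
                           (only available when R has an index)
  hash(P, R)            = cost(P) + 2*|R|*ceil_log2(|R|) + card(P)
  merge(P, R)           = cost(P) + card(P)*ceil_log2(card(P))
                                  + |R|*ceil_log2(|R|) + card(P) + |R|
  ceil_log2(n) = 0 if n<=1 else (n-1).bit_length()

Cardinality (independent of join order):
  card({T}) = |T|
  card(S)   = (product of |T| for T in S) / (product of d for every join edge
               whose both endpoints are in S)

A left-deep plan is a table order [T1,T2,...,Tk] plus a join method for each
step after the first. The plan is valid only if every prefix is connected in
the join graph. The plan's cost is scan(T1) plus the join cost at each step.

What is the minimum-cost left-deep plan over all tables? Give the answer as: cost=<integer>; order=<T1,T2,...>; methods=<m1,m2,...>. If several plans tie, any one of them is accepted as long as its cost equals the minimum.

cost=6320; order=D,B,A,C; methods=nl_idx,merge,merge

Selinger DP (subsets sized 1..n):
  {C}: scan cost=400, card=400
  {B}: scan cost=60, card=60
  {A}: scan cost=80, card=80
  {D}: scan cost=80, card=80
  {BC}: card=2400; try (B,hash)→1520, (C,merge)→4480, (B,merge)→4820, (B,nl_idx)→5200, (C,hash)→7320, (C,nl)→24060 …(+1); best=1520 via (B,hash)
  {AC}: card=2000; try (A,hash)→1920, (C,merge)→4720, (A,merge)→5040, (C,hash)→7360, (C,nl)→32080, (A,nl)→32400; best=1920 via (A,hash)
  {CD}: card=3200; try (D,hash)→1920, (C,merge)→4720, (D,merge)→5040, (C,hash)→7360, (C,nl)→32080, (D,nl)→32400; best=1920 via (D,hash)
  {AB}: card=1600; try (B,hash)→880, (A,merge)→1120, (B,merge)→1140, (A,hash)→1240, (B,nl_idx)→2160, (A,nl)→4860 …(+1); best=880 via (B,hash)
  {BD}: card=60; try (B,nl_idx)→620, (B,hash)→880, (D,merge)→1120, (B,merge)→1140, (D,hash)→1240, (D,nl)→4860 …(+1); best=620 via (B,nl_idx)
  {AD}: card=320; try (D,hash)→1280, (A,hash)→1280, (D,merge)→1360, (A,merge)→1360, (D,nl)→6480, (A,nl)→6480; best=1280 via (D,hash)
  {ABC}: card=4000; try (B,hash)→4640, (A,hash)→5040, (C,hash)→9680, (B,nl_idx)→17920, (C,merge)→24080, (B,merge)→26340 …(+4); best=4640 via (B,hash)
  {BCD}: card=240; try (D,hash)→5040, (C,merge)→5040, (B,hash)→5840, (C,hash)→7880, (B,nl_idx)→21360, (C,nl)→24620 …(+4); best=5040 via (D,hash)
  {ACD}: card=800; try (D,hash)→5040, (A,hash)→6240, (C,merge)→8480, (C,hash)→8800, (D,merge)→26560, (A,merge)→44160 …(+3); best=5040 via (D,hash)
  {ABD}: card=80; try (A,merge)→1680, (A,hash)→1800, (B,hash)→2320, (B,nl_idx)→3280, (D,hash)→3600, (B,merge)→4900 …(+4); best=1680 via (A,merge)
  {ABCD}: card=20; try (C,merge)→6320, (A,hash)→6400, (B,hash)→6560, (A,merge)→7840, (C,hash)→8960, (D,hash)→9760 …(+7); best=6320 via (C,merge)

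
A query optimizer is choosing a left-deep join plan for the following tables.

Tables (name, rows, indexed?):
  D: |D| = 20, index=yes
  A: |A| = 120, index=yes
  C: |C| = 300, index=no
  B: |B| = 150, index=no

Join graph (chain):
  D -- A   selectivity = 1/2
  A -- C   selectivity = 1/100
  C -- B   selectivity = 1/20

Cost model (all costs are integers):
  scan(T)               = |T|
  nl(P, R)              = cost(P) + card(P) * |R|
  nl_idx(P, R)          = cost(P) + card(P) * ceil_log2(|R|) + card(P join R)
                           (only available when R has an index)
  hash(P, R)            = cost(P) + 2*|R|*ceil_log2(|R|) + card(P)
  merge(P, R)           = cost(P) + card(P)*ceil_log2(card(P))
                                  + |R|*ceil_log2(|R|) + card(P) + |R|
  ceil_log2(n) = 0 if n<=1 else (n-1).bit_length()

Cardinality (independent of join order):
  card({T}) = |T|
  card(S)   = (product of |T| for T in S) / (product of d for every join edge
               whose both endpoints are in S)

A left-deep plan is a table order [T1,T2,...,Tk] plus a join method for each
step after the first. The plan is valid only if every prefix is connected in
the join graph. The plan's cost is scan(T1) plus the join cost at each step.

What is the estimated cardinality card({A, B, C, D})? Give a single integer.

27000

Tables in S: A(120), B(150), C(300), D(20)
Edges inside S: D-A(d=2), A-C(d=100), C-B(d=20)
numerator = 120 * 150 * 300 * 20 = 108000000
denominator = 2 * 100 * 20 = 4000
card(S) = 108000000 / 4000 = 27000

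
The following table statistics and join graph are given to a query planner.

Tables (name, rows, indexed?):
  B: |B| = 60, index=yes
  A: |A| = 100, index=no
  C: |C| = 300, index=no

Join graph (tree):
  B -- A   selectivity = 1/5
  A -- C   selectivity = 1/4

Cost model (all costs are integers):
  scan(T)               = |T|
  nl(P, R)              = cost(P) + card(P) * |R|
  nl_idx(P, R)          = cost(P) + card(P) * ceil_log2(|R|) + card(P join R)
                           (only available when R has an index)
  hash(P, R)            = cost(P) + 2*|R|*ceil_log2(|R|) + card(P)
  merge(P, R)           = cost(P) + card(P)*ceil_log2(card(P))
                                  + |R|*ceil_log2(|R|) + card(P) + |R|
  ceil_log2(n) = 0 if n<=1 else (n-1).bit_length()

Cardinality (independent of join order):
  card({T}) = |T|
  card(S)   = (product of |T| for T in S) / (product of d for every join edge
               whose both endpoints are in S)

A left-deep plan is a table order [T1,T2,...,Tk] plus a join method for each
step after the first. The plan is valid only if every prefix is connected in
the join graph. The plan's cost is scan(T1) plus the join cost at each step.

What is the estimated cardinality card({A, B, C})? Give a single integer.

90000

Tables in S: A(100), B(60), C(300)
Edges inside S: B-A(d=5), A-C(d=4)
numerator = 100 * 60 * 300 = 1800000
denominator = 5 * 4 = 20
card(S) = 1800000 / 20 = 90000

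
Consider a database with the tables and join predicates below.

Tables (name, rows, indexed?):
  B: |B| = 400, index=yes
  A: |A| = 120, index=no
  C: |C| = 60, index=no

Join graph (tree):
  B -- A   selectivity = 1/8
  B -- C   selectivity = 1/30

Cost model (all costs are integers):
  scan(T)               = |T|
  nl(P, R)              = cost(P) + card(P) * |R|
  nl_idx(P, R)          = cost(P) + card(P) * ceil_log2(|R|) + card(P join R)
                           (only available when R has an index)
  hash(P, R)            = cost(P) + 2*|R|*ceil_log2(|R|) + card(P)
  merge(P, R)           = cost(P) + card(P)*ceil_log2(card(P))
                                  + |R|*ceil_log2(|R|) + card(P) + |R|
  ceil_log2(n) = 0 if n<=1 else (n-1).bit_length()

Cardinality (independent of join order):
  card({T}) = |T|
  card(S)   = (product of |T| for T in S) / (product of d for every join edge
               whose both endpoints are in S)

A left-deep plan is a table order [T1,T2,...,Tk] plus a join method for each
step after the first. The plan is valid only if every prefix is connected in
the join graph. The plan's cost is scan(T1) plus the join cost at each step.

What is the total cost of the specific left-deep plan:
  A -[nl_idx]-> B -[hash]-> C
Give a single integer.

13920

step 1: scan A: cost=120, card=120
step 2: join B via nl_idx
    card(P join B) = 120*400/(8) = 6000
    cost = 120 + 120*9 + 6000 = 7200
step 3: join C via hash
    card(P join C) = 6000*60/(30) = 12000
    cost = 7200 + 2*60*6 + 6000 = 13920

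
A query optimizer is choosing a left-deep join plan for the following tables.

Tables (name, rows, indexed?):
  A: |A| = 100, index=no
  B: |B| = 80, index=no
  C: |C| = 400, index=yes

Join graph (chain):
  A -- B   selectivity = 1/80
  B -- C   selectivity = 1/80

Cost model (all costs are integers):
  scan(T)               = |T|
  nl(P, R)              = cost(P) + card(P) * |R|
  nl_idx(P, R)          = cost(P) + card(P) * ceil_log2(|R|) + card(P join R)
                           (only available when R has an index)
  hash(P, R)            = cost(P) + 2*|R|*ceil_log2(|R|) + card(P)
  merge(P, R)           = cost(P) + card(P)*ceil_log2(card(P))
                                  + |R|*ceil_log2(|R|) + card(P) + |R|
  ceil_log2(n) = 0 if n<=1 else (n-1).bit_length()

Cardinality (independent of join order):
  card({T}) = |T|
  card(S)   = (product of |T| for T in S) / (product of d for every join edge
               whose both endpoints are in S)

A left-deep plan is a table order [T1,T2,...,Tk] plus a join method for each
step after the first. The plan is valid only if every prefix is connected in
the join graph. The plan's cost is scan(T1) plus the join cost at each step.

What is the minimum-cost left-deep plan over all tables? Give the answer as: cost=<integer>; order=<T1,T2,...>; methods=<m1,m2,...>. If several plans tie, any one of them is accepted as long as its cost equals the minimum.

cost=2720; order=A,B,C; methods=hash,nl_idx

Selinger DP (subsets sized 1..n):
  {A}: scan cost=100, card=100
  {B}: scan cost=80, card=80
  {C}: scan cost=400, card=400
  {AB}: card=100; try (B,hash)→1320, (A,merge)→1520, (B,merge)→1540, (A,hash)→1560, (A,nl)→8080, (B,nl)→8100; best=1320 via (B,hash)
  {BC}: card=400; try (C,nl_idx)→1200, (B,hash)→1920, (C,merge)→4720, (B,merge)→5040, (C,hash)→7360, (C,nl)→32080 …(+1); best=1200 via (C,nl_idx)
  {ABC}: card=500; try (C,nl_idx)→2720, (A,hash)→3000, (A,merge)→6000, (C,merge)→6120, (C,hash)→8620, (A,nl)→41200 …(+1); best=2720 via (C,nl_idx)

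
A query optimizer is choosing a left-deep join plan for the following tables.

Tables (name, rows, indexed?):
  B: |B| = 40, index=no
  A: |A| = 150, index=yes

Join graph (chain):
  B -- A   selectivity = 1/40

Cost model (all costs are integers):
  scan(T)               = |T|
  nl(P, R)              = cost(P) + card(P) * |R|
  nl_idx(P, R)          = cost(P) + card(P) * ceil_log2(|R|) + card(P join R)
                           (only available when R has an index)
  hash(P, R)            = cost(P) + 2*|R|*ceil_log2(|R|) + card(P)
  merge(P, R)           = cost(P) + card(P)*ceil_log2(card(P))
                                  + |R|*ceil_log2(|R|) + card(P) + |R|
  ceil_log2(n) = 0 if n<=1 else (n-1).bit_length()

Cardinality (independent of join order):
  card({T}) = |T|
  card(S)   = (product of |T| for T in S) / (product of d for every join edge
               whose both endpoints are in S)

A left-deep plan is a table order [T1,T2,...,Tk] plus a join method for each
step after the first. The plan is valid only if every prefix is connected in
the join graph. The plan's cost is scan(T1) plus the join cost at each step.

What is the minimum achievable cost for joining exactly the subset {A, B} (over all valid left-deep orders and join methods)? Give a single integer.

510

Selinger DP over subsets of {A,B}:
  {B}: scan cost=40, card=40
  {A}: scan cost=150, card=150
  {AB}: card=150; try (A,nl_idx)→510, (B,hash)→780, (A,merge)→1670, (B,merge)→1780, (A,hash)→2480, (A,nl)→6040 …(+1); best=510 via (A,nl_idx)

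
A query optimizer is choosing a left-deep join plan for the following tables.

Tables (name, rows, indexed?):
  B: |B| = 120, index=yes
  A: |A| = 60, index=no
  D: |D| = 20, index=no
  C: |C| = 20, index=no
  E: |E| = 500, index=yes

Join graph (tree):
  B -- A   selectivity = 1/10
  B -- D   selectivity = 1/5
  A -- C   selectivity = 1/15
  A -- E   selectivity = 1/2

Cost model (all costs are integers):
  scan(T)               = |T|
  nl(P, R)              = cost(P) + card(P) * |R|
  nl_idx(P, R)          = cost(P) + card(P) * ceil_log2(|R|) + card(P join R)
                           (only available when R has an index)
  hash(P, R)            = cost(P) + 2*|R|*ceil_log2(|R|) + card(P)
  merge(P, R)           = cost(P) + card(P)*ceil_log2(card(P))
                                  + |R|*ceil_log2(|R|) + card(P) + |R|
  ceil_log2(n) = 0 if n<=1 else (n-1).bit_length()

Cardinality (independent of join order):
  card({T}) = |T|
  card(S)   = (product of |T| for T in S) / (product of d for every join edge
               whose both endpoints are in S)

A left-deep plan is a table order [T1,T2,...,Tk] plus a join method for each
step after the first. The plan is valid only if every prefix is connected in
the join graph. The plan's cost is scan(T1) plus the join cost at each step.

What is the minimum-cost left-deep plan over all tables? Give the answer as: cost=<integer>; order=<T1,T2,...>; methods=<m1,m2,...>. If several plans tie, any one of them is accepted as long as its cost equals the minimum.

cost=15840; order=A,C,B,D,E; methods=hash,nl_idx,hash,hash

Selinger DP (subsets sized 1..n):
  {B}: scan cost=120, card=120
  {A}: scan cost=60, card=60
  {D}: scan cost=20, card=20
  {C}: scan cost=20, card=20
  {E}: scan cost=500, card=500
  {AB}: card=720; try (A,hash)→960, (B,nl_idx)→1200, (B,merge)→1440, (A,merge)→1500, (B,hash)→1800, (B,nl)→7260 …(+1); best=960 via (A,hash)
  {BD}: card=480; try (D,hash)→440, (B,nl_idx)→640, (B,merge)→1100, (D,merge)→1200, (B,hash)→1720, (B,nl)→2420 …(+1); best=440 via (D,hash)
  {AC}: card=80; try (C,hash)→320, (A,merge)→560, (C,merge)→600, (A,hash)→760, (A,nl)→1220, (C,nl)→1260; best=320 via (C,hash)
  {AE}: card=15000; try (A,hash)→1720, (E,merge)→5480, (A,merge)→5920, (E,hash)→9120, (E,nl_idx)→15600, (E,nl)→30060 …(+1); best=1720 via (A,hash)
  {ABD}: card=2880; try (A,hash)→1640, (D,hash)→1880, (A,merge)→5660, (D,merge)→9000, (D,nl)→15360, (A,nl)→29240; best=1640 via (A,hash)
  {ABC}: card=960; try (B,nl_idx)→1840, (C,hash)→1880, (B,merge)→1920, (B,hash)→2080, (C,merge)→9000, (B,nl)→9920 …(+1); best=1840 via (B,nl_idx)
  {ABE}: card=180000; try (E,hash)→10680, (E,merge)→13880, (B,hash)→18400, (E,nl_idx)→187440, (B,merge)→227680, (B,nl_idx)→286720 …(+2); best=10680 via (E,hash)
  {ACE}: card=20000; try (E,merge)→5960, (E,hash)→9400, (C,hash)→16920, (E,nl_idx)→21040, (E,nl)→40320, (C,merge)→226840 …(+1); best=5960 via (E,merge)
  {ABCD}: card=3840; try (D,hash)→3000, (C,hash)→4720, (D,merge)→12520, (D,nl)→21040, (C,merge)→39200, (C,nl)→59240; best=3000 via (D,hash)
  {ABDE}: card=720000; try (E,hash)→13520, (E,merge)→44080, (D,hash)→190880, (E,nl_idx)→747560, (E,nl)→1441640, (D,merge)→3430800 …(+1); best=13520 via (E,hash)
  {ABCE}: card=240000; try (E,hash)→11800, (E,merge)→17400, (B,hash)→27640, (C,hash)→190880, (E,nl_idx)→250480, (B,merge)→326920 …(+5); best=11800 via (E,hash)
  {ABCDE}: card=960000; try (E,hash)→15840, (E,merge)→57920, (D,hash)→252000, (C,hash)→733720, (E,nl_idx)→997560, (E,nl)→1923000 …(+4); best=15840 via (E,hash)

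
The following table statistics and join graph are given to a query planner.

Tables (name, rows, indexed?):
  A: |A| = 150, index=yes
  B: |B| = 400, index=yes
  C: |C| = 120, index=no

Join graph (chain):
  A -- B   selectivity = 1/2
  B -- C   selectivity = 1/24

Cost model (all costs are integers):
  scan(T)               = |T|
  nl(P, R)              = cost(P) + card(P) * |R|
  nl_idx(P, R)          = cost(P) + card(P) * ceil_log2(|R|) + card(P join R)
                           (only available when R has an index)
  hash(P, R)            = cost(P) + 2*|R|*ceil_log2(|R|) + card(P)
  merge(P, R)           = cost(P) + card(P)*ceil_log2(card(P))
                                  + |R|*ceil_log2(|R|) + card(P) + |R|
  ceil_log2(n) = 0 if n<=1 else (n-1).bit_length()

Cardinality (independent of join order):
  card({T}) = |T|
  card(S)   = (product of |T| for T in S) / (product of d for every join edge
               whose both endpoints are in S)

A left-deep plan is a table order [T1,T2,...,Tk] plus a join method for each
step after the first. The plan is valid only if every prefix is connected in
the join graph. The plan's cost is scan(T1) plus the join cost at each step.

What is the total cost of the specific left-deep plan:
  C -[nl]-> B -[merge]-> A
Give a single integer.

73470

step 1: scan C: cost=120, card=120
step 2: join B via nl
    card(P join B) = 120*400/(24) = 2000
    cost = 120 + 120*400 = 48120
step 3: join A via merge
    card(P join A) = 2000*150/(2) = 150000
    cost = 48120 + 2000*11 + 150*8 + 2000 + 150 = 73470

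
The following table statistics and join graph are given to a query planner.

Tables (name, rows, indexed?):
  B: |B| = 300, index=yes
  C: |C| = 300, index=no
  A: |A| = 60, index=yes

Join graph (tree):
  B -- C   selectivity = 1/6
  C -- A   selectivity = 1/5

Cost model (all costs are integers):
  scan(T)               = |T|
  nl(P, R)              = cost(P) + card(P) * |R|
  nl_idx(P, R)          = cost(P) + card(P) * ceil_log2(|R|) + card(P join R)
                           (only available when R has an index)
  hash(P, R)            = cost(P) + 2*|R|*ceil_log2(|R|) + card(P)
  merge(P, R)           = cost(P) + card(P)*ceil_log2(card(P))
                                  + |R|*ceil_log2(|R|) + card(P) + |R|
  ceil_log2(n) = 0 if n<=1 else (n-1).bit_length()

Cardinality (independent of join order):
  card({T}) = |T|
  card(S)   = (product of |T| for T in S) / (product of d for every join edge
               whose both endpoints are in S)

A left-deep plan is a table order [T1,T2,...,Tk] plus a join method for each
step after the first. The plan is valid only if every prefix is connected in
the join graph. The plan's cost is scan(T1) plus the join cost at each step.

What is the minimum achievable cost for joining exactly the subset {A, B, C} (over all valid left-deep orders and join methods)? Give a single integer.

10320

Selinger DP over subsets of {A,B,C}:
  {B}: scan cost=300, card=300
  {C}: scan cost=300, card=300
  {A}: scan cost=60, card=60
  {BC}: card=15000; try (C,hash)→6000, (B,hash)→6000, (C,merge)→6300, (B,merge)→6300, (B,nl_idx)→18000, (C,nl)→90300 …(+1); best=6000 via (C,hash)
  {AC}: card=3600; try (A,hash)→1320, (C,merge)→3480, (A,merge)→3720, (C,hash)→5520, (A,nl_idx)→5700, (C,nl)→18060 …(+1); best=1320 via (A,hash)
  {ABC}: card=180000; try (B,hash)→10320, (A,hash)→21720, (B,merge)→51120, (B,nl_idx)→213720, (A,merge)→231420, (A,nl_idx)→276000 …(+2); best=10320 via (B,hash)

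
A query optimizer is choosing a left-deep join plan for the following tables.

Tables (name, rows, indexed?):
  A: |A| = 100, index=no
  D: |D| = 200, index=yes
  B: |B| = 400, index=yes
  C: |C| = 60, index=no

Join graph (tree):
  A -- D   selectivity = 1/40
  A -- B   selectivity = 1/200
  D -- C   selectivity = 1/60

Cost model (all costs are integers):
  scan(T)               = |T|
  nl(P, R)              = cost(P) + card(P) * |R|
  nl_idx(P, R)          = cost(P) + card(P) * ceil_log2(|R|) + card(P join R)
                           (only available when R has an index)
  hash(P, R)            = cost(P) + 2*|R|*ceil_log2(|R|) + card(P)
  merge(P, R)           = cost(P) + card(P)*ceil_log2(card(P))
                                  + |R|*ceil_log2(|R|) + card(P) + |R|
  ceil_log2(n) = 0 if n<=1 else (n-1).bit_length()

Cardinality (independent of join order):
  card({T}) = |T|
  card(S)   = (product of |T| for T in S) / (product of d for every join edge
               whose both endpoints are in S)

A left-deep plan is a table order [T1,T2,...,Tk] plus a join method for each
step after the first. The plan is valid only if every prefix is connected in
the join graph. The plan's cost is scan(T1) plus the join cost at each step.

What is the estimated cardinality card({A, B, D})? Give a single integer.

1000

Tables in S: A(100), B(400), D(200)
Edges inside S: A-D(d=40), A-B(d=200)
numerator = 100 * 400 * 200 = 8000000
denominator = 40 * 200 = 8000
card(S) = 8000000 / 8000 = 1000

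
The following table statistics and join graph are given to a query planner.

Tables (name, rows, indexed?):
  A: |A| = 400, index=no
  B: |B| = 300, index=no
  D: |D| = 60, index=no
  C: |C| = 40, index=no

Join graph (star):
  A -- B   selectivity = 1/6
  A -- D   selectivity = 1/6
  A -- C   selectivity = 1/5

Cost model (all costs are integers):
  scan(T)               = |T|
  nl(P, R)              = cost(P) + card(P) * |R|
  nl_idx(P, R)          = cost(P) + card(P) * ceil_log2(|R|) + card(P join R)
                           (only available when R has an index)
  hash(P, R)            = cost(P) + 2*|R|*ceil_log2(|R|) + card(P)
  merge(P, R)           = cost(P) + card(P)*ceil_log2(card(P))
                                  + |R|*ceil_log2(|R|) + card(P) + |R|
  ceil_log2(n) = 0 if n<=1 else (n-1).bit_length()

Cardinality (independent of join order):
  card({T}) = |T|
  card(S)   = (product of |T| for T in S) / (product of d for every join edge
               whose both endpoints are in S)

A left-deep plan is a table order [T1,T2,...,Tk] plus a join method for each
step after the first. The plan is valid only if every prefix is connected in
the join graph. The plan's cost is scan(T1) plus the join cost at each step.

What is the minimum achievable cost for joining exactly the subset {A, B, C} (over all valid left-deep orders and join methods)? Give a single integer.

9880

Selinger DP over subsets of {A,B,C}:
  {A}: scan cost=400, card=400
  {B}: scan cost=300, card=300
  {C}: scan cost=40, card=40
  {AB}: card=20000; try (B,hash)→6200, (A,merge)→7300, (B,merge)→7400, (A,hash)→7800, (A,nl)→120300, (B,nl)→120400; best=6200 via (B,hash)
  {AC}: card=3200; try (C,hash)→1280, (A,merge)→4320, (C,merge)→4680, (A,hash)→7280, (A,nl)→16040, (C,nl)→16400; best=1280 via (C,hash)
  {ABC}: card=160000; try (B,hash)→9880, (C,hash)→26680, (B,merge)→45880, (C,merge)→326480, (C,nl)→806200, (B,nl)→961280; best=9880 via (B,hash)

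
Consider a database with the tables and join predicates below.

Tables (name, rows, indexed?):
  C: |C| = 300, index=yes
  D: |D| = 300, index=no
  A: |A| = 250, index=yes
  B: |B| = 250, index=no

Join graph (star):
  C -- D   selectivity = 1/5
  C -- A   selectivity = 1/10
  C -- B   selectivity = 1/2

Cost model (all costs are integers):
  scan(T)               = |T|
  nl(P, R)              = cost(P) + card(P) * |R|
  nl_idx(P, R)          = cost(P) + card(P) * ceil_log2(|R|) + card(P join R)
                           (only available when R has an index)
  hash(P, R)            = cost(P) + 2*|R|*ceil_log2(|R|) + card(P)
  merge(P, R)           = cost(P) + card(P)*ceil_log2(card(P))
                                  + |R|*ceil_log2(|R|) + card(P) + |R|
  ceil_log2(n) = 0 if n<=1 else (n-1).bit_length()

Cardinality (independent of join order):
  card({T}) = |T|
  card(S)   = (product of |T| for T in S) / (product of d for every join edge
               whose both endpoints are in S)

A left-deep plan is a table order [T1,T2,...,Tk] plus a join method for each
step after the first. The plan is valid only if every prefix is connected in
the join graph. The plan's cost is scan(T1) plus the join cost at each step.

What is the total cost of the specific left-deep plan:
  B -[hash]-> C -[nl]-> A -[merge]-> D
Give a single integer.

step 1: scan B: cost=250, card=250
step 2: join C via hash
    card(P join C) = 250*300/(2) = 37500
    cost = 250 + 2*300*9 + 250 = 5900
step 3: join A via nl
    card(P join A) = 37500*250/(10) = 937500
    cost = 5900 + 37500*250 = 9380900
step 4: join D via merge
    card(P join D) = 937500*300/(5) = 56250000
    cost = 9380900 + 937500*20 + 300*9 + 937500 + 300 = 29071400

29071400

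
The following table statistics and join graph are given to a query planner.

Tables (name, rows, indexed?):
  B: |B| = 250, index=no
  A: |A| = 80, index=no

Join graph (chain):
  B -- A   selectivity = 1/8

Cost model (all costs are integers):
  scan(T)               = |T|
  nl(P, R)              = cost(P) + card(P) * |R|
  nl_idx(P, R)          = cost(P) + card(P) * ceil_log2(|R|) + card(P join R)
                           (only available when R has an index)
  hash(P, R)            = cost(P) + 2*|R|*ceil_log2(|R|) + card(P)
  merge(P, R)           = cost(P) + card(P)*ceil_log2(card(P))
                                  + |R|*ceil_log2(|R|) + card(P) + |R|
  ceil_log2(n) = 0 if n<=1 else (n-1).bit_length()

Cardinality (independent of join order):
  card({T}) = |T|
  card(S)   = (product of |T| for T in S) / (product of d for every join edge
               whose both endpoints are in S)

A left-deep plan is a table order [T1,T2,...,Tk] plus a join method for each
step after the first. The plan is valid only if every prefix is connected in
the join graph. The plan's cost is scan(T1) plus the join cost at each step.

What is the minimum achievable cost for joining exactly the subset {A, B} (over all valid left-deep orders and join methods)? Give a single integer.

Selinger DP over subsets of {A,B}:
  {B}: scan cost=250, card=250
  {A}: scan cost=80, card=80
  {AB}: card=2500; try (A,hash)→1620, (B,merge)→2970, (A,merge)→3140, (B,hash)→4160, (B,nl)→20080, (A,nl)→20250; best=1620 via (A,hash)

1620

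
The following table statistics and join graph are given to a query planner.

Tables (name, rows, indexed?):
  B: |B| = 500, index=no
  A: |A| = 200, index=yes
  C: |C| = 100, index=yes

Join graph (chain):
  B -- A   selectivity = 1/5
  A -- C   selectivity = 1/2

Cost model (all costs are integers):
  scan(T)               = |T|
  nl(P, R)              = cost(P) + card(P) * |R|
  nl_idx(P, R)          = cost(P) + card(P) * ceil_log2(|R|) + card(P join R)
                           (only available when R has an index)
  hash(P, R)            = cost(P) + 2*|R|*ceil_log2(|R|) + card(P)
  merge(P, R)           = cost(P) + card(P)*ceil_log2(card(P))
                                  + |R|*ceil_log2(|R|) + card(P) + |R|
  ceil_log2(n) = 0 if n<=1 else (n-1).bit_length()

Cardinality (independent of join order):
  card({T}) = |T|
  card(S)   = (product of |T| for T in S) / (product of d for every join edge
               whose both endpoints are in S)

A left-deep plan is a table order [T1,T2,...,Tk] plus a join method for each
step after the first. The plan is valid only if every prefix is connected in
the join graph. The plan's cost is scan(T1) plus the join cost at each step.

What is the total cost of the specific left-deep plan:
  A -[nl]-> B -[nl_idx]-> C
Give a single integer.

step 1: scan A: cost=200, card=200
step 2: join B via nl
    card(P join B) = 200*500/(5) = 20000
    cost = 200 + 200*500 = 100200
step 3: join C via nl_idx
    card(P join C) = 20000*100/(2) = 1000000
    cost = 100200 + 20000*7 + 1000000 = 1240200

1240200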